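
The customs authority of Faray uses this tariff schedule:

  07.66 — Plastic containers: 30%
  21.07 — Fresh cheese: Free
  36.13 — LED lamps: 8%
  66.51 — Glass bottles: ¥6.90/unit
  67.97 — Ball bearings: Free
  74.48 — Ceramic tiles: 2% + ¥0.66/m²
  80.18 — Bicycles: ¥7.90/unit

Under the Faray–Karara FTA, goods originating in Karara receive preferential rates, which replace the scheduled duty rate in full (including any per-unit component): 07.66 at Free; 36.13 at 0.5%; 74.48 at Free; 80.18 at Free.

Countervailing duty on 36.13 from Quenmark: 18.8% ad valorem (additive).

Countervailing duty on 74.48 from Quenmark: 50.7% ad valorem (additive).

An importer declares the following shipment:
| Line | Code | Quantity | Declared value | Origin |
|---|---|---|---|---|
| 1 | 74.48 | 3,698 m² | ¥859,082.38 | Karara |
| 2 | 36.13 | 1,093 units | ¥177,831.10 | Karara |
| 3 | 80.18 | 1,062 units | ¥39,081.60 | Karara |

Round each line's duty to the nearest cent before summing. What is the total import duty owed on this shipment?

¥889.16

Line 1 (74.48, Karara, 3,698 m², ¥859,082.38):
Base rate for 74.48 is 2% + ¥0.66/m².
Origin Karara qualifies under the Faray–Karara agreement and 74.48 is covered: preferential rate Free applies instead.
The additional-duty order on 74.48 targets Quenmark, not Karara; it does not apply.
Duty = ¥859,082.38 × 0% = ¥0.00.
Line 2 (36.13, Karara, 1,093 units, ¥177,831.10):
Base rate for 36.13 is 8%.
Origin Karara qualifies under the Faray–Karara agreement and 36.13 is covered: preferential rate 0.5% applies instead.
The additional-duty order on 36.13 targets Quenmark, not Karara; it does not apply.
Duty = ¥177,831.10 × 0.5% = ¥889.16.
Line 3 (80.18, Karara, 1,062 units, ¥39,081.60):
Base rate for 80.18 is ¥7.90/unit.
Origin Karara qualifies under the Faray–Karara agreement and 80.18 is covered: preferential rate Free applies instead.
Duty = ¥39,081.60 × 0% = ¥0.00.
Total = ¥0.00 + ¥889.16 + ¥0.00 = ¥889.16.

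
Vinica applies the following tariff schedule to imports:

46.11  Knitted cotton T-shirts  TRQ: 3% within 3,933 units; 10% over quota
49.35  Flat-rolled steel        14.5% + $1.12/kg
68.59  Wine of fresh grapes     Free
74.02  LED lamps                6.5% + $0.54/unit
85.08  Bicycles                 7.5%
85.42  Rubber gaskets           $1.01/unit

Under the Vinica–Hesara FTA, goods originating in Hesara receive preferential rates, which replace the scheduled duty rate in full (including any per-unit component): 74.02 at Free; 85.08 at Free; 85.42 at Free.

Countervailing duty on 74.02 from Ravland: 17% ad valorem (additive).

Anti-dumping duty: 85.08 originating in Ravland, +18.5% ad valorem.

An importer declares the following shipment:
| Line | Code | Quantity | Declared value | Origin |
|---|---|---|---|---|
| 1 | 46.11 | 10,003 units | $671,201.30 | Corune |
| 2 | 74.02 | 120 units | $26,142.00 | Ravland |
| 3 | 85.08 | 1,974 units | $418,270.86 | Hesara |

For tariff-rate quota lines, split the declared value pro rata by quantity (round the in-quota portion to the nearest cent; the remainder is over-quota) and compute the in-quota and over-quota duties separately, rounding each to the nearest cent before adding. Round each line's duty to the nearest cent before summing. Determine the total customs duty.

Line 1 (46.11, Corune, 10,003 units, $671,201.30):
Code 46.11 is under a tariff-rate quota (threshold 3,933 units). In-quota: 3,933 units at 3%; over-quota: 6,070 units at 10%.
Pro-rata value split: in-quota = $671,201.30 × 3,933/10,003 = $263,904.30; over-quota = $671,201.30 − $263,904.30 = $407,297.00.
In-quota duty = $263,904.30 × 3% = $7,917.13. Over-quota duty = $407,297.00 × 10% = $40,729.70.
Line duty = $7,917.13 + $40,729.70 = $48,646.83.
Line 2 (74.02, Ravland, 120 units, $26,142.00):
Base rate for 74.02 is 6.5% + $0.54/unit.
74.02 has an FTA preferential rate, but origin Ravland is not Hesara; base rate stands.
Additional duty on 74.02 from Ravland: +17%. Applied ad valorem rate: 6.5% + 17% = 23.5%.
Duty = $26,142.00 × 23.5% + 120 × $0.54 = $6,208.17.
Line 3 (85.08, Hesara, 1,974 units, $418,270.86):
Base rate for 85.08 is 7.5%.
Origin Hesara qualifies under the Vinica–Hesara agreement and 85.08 is covered: preferential rate Free applies instead.
The additional-duty order on 85.08 targets Ravland, not Hesara; it does not apply.
Duty = $418,270.86 × 0% = $0.00.
Total = $48,646.83 + $6,208.17 + $0.00 = $54,855.00.

$54,855.00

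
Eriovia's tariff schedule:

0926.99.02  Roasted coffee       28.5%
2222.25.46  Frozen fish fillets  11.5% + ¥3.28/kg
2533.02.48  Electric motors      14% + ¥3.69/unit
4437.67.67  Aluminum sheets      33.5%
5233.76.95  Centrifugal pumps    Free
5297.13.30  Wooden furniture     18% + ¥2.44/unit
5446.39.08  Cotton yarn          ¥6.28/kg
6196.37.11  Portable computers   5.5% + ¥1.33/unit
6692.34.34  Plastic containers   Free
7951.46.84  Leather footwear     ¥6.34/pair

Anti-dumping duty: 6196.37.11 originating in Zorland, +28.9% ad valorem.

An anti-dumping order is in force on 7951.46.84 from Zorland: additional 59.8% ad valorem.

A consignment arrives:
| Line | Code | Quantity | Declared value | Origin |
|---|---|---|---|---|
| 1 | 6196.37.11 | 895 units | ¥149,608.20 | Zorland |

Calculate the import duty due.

¥52,655.57

Line 1 (6196.37.11, Zorland, 895 units, ¥149,608.20):
Base rate for 6196.37.11 is 5.5% + ¥1.33/unit.
Additional duty on 6196.37.11 from Zorland: +28.9%. Applied ad valorem rate: 5.5% + 28.9% = 34.4%.
Duty = ¥149,608.20 × 34.4% + 895 × ¥1.33 = ¥52,655.57.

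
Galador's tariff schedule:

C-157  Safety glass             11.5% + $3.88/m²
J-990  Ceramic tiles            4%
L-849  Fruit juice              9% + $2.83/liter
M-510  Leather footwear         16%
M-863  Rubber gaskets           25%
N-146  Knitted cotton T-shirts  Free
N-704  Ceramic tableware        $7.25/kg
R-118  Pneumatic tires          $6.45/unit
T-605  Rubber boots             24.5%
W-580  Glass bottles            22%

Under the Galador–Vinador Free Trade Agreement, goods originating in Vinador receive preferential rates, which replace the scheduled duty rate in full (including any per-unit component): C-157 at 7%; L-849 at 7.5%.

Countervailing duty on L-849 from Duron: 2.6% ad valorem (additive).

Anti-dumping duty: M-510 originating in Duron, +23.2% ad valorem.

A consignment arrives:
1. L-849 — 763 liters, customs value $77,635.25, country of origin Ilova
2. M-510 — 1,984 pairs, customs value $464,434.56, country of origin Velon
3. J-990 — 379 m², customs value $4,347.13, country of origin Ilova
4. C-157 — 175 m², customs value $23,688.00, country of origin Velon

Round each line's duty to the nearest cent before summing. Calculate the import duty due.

$87,033.00

Line 1 (L-849, Ilova, 763 liters, $77,635.25):
Base rate for L-849 is 9% + $2.83/liter.
L-849 has an FTA preferential rate, but origin Ilova is not Vinador; base rate stands.
The additional-duty order on L-849 targets Duron, not Ilova; it does not apply.
Duty = $77,635.25 × 9% + 763 × $2.83 = $9,146.46.
Line 2 (M-510, Velon, 1,984 pairs, $464,434.56):
Base rate for M-510 is 16%.
The additional-duty order on M-510 targets Duron, not Velon; it does not apply.
Duty = $464,434.56 × 16% = $74,309.53.
Line 3 (J-990, Ilova, 379 m², $4,347.13):
Base rate for J-990 is 4%.
Duty = $4,347.13 × 4% = $173.89.
Line 4 (C-157, Velon, 175 m², $23,688.00):
Base rate for C-157 is 11.5% + $3.88/m².
C-157 has an FTA preferential rate, but origin Velon is not Vinador; base rate stands.
Duty = $23,688.00 × 11.5% + 175 × $3.88 = $3,403.12.
Total = $9,146.46 + $74,309.53 + $173.89 + $3,403.12 = $87,033.00.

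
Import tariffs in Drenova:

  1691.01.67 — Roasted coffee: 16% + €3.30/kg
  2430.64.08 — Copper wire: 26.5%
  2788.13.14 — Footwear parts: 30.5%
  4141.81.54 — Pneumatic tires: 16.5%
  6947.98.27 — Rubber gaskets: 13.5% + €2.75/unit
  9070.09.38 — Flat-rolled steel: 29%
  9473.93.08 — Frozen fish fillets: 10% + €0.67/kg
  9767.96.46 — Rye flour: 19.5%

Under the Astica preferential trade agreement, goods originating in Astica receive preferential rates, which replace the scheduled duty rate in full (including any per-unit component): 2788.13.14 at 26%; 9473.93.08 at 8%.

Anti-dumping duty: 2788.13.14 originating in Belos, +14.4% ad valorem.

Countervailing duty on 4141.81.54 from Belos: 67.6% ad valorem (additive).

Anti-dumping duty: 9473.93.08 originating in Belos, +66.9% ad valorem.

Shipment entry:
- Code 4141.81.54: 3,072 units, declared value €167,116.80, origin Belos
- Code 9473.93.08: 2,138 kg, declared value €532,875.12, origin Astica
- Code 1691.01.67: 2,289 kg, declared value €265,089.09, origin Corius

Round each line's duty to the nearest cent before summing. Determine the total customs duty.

€233,143.19

Line 1 (4141.81.54, Belos, 3,072 units, €167,116.80):
Base rate for 4141.81.54 is 16.5%.
Additional duty on 4141.81.54 from Belos: +67.6%. Applied ad valorem rate: 16.5% + 67.6% = 84.1%.
Duty = €167,116.80 × 84.1% = €140,545.23.
Line 2 (9473.93.08, Astica, 2,138 kg, €532,875.12):
Base rate for 9473.93.08 is 10% + €0.67/kg.
Origin Astica qualifies under the Drenova–Astica agreement and 9473.93.08 is covered: preferential rate 8% applies instead.
The additional-duty order on 9473.93.08 targets Belos, not Astica; it does not apply.
Duty = €532,875.12 × 8% = €42,630.01.
Line 3 (1691.01.67, Corius, 2,289 kg, €265,089.09):
Base rate for 1691.01.67 is 16% + €3.30/kg.
Duty = €265,089.09 × 16% + 2,289 × €3.30 = €49,967.95.
Total = €140,545.23 + €42,630.01 + €49,967.95 = €233,143.19.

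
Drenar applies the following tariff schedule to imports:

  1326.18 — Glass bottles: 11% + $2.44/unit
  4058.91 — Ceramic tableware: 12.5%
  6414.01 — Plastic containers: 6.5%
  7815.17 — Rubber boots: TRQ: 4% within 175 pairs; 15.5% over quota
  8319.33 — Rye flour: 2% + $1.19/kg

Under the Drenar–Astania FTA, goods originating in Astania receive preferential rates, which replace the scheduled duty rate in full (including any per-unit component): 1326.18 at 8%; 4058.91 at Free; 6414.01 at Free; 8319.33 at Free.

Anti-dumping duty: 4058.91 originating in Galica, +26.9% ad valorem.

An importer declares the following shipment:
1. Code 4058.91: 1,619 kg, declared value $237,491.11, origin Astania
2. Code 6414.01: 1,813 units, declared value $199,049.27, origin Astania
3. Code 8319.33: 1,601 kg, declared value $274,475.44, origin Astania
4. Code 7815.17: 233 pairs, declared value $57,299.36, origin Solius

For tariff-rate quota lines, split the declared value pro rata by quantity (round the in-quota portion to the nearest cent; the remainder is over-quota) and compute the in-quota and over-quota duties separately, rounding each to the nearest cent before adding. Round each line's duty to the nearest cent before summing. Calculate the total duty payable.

Line 1 (4058.91, Astania, 1,619 kg, $237,491.11):
Base rate for 4058.91 is 12.5%.
Origin Astania qualifies under the Drenar–Astania agreement and 4058.91 is covered: preferential rate Free applies instead.
The additional-duty order on 4058.91 targets Galica, not Astania; it does not apply.
Duty = $237,491.11 × 0% = $0.00.
Line 2 (6414.01, Astania, 1,813 units, $199,049.27):
Base rate for 6414.01 is 6.5%.
Origin Astania qualifies under the Drenar–Astania agreement and 6414.01 is covered: preferential rate Free applies instead.
Duty = $199,049.27 × 0% = $0.00.
Line 3 (8319.33, Astania, 1,601 kg, $274,475.44):
Base rate for 8319.33 is 2% + $1.19/kg.
Origin Astania qualifies under the Drenar–Astania agreement and 8319.33 is covered: preferential rate Free applies instead.
Duty = $274,475.44 × 0% = $0.00.
Line 4 (7815.17, Solius, 233 pairs, $57,299.36):
Code 7815.17 is under a tariff-rate quota (threshold 175 pairs). In-quota: 175 pairs at 4%; over-quota: 58 pairs at 15.5%.
Pro-rata value split: in-quota = $57,299.36 × 175/233 = $43,036.00; over-quota = $57,299.36 − $43,036.00 = $14,263.36.
In-quota duty = $43,036.00 × 4% = $1,721.44. Over-quota duty = $14,263.36 × 15.5% = $2,210.82.
Line duty = $1,721.44 + $2,210.82 = $3,932.26.
Total = $0.00 + $0.00 + $0.00 + $3,932.26 = $3,932.26.

$3,932.26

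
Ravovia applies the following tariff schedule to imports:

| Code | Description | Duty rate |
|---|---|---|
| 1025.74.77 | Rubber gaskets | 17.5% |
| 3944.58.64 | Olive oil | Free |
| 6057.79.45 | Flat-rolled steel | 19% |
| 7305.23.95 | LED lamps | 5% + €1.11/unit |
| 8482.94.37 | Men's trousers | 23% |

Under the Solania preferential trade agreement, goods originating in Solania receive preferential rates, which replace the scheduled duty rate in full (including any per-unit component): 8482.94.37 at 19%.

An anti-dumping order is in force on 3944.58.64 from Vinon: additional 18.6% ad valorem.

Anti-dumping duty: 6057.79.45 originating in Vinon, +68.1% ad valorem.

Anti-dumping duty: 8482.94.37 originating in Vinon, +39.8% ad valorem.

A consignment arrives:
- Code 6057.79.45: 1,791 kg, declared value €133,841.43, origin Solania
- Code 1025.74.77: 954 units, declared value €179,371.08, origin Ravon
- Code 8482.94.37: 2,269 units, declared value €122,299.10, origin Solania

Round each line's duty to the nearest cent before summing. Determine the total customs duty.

€80,056.64

Line 1 (6057.79.45, Solania, 1,791 kg, €133,841.43):
Base rate for 6057.79.45 is 19%.
Origin Solania is the FTA partner but 6057.79.45 is not on the preference list; base rate stands.
The additional-duty order on 6057.79.45 targets Vinon, not Solania; it does not apply.
Duty = €133,841.43 × 19% = €25,429.87.
Line 2 (1025.74.77, Ravon, 954 units, €179,371.08):
Base rate for 1025.74.77 is 17.5%.
Duty = €179,371.08 × 17.5% = €31,389.94.
Line 3 (8482.94.37, Solania, 2,269 units, €122,299.10):
Base rate for 8482.94.37 is 23%.
Origin Solania qualifies under the Ravovia–Solania agreement and 8482.94.37 is covered: preferential rate 19% applies instead.
The additional-duty order on 8482.94.37 targets Vinon, not Solania; it does not apply.
Duty = €122,299.10 × 19% = €23,236.83.
Total = €25,429.87 + €31,389.94 + €23,236.83 = €80,056.64.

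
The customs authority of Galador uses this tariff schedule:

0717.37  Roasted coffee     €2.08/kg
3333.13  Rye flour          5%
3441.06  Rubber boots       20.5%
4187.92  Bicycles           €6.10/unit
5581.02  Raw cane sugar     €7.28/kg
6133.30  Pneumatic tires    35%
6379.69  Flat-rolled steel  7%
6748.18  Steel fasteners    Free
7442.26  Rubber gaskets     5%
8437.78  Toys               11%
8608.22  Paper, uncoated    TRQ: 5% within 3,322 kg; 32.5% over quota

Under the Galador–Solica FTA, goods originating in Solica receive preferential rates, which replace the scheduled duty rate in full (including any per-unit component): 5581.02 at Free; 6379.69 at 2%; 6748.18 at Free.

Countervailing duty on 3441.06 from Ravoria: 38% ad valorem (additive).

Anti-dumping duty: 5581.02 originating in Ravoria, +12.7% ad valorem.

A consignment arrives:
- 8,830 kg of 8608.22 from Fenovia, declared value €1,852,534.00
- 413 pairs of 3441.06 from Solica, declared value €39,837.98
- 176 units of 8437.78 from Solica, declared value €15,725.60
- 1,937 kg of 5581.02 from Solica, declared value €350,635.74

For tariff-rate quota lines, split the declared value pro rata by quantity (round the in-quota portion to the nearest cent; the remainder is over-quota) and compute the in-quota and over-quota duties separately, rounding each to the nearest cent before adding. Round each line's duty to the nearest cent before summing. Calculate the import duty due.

€420,307.37

Line 1 (8608.22, Fenovia, 8,830 kg, €1,852,534.00):
Code 8608.22 is under a tariff-rate quota (threshold 3,322 kg). In-quota: 3,322 kg at 5%; over-quota: 5,508 kg at 32.5%.
Pro-rata value split: in-quota = €1,852,534.00 × 3,322/8,830 = €696,955.60; over-quota = €1,852,534.00 − €696,955.60 = €1,155,578.40.
In-quota duty = €696,955.60 × 5% = €34,847.78. Over-quota duty = €1,155,578.40 × 32.5% = €375,562.98.
Line duty = €34,847.78 + €375,562.98 = €410,410.76.
Line 2 (3441.06, Solica, 413 pairs, €39,837.98):
Base rate for 3441.06 is 20.5%.
Origin Solica is the FTA partner but 3441.06 is not on the preference list; base rate stands.
The additional-duty order on 3441.06 targets Ravoria, not Solica; it does not apply.
Duty = €39,837.98 × 20.5% = €8,166.79.
Line 3 (8437.78, Solica, 176 units, €15,725.60):
Base rate for 8437.78 is 11%.
Origin Solica is the FTA partner but 8437.78 is not on the preference list; base rate stands.
Duty = €15,725.60 × 11% = €1,729.82.
Line 4 (5581.02, Solica, 1,937 kg, €350,635.74):
Base rate for 5581.02 is €7.28/kg.
Origin Solica qualifies under the Galador–Solica agreement and 5581.02 is covered: preferential rate Free applies instead.
The additional-duty order on 5581.02 targets Ravoria, not Solica; it does not apply.
Duty = €350,635.74 × 0% = €0.00.
Total = €410,410.76 + €8,166.79 + €1,729.82 + €0.00 = €420,307.37.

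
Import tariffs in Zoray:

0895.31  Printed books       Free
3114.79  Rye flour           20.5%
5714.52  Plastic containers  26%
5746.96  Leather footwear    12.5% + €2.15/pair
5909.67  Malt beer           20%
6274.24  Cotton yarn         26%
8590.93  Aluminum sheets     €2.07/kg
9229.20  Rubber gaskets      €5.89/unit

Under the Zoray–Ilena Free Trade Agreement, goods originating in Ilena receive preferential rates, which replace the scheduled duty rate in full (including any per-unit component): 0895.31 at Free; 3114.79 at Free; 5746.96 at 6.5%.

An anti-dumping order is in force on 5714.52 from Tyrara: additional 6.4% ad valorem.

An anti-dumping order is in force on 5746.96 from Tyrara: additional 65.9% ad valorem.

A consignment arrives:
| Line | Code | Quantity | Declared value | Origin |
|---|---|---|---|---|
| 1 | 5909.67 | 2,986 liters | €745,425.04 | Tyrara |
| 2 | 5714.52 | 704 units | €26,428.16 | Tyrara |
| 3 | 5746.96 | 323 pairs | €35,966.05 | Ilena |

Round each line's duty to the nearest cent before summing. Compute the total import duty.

€159,985.52

Line 1 (5909.67, Tyrara, 2,986 liters, €745,425.04):
Base rate for 5909.67 is 20%.
Duty = €745,425.04 × 20% = €149,085.01.
Line 2 (5714.52, Tyrara, 704 units, €26,428.16):
Base rate for 5714.52 is 26%.
Additional duty on 5714.52 from Tyrara: +6.4%. Applied ad valorem rate: 26% + 6.4% = 32.4%.
Duty = €26,428.16 × 32.4% = €8,562.72.
Line 3 (5746.96, Ilena, 323 pairs, €35,966.05):
Base rate for 5746.96 is 12.5% + €2.15/pair.
Origin Ilena qualifies under the Zoray–Ilena agreement and 5746.96 is covered: preferential rate 6.5% applies instead.
The additional-duty order on 5746.96 targets Tyrara, not Ilena; it does not apply.
Duty = €35,966.05 × 6.5% = €2,337.79.
Total = €149,085.01 + €8,562.72 + €2,337.79 = €159,985.52.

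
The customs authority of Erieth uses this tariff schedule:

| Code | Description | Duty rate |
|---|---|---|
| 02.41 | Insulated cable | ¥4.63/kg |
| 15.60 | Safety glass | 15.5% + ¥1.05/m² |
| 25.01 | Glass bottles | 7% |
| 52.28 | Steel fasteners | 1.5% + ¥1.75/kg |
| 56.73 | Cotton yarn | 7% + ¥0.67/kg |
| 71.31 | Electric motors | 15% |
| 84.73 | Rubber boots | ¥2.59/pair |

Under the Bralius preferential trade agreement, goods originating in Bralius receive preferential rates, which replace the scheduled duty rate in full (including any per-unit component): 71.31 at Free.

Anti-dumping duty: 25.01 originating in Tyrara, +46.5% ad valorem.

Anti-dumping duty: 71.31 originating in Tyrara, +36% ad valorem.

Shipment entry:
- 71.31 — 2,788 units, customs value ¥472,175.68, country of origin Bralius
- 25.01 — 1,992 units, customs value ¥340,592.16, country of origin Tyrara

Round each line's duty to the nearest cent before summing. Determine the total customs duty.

¥182,216.81

Line 1 (71.31, Bralius, 2,788 units, ¥472,175.68):
Base rate for 71.31 is 15%.
Origin Bralius qualifies under the Erieth–Bralius agreement and 71.31 is covered: preferential rate Free applies instead.
The additional-duty order on 71.31 targets Tyrara, not Bralius; it does not apply.
Duty = ¥472,175.68 × 0% = ¥0.00.
Line 2 (25.01, Tyrara, 1,992 units, ¥340,592.16):
Base rate for 25.01 is 7%.
Additional duty on 25.01 from Tyrara: +46.5%. Applied ad valorem rate: 7% + 46.5% = 53.5%.
Duty = ¥340,592.16 × 53.5% = ¥182,216.81.
Total = ¥0.00 + ¥182,216.81 = ¥182,216.81.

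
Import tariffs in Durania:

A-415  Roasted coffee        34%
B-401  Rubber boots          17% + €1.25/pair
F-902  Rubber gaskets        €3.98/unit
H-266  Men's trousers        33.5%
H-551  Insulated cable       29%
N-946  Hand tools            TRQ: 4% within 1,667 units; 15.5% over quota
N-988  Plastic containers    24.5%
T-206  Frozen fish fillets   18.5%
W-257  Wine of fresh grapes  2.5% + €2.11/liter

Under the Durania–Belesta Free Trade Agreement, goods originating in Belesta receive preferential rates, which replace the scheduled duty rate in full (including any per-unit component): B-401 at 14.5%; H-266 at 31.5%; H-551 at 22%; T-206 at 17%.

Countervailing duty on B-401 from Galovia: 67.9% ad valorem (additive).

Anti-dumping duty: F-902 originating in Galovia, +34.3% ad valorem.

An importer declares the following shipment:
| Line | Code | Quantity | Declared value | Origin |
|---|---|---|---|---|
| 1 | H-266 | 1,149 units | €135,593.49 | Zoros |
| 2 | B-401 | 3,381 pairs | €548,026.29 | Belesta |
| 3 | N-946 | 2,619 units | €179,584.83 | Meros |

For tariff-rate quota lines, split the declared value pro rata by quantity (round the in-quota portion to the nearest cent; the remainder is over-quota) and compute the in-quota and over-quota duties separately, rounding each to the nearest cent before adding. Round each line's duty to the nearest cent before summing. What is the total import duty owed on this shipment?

€139,578.07

Line 1 (H-266, Zoros, 1,149 units, €135,593.49):
Base rate for H-266 is 33.5%.
H-266 has an FTA preferential rate, but origin Zoros is not Belesta; base rate stands.
Duty = €135,593.49 × 33.5% = €45,423.82.
Line 2 (B-401, Belesta, 3,381 pairs, €548,026.29):
Base rate for B-401 is 17% + €1.25/pair.
Origin Belesta qualifies under the Durania–Belesta agreement and B-401 is covered: preferential rate 14.5% applies instead.
The additional-duty order on B-401 targets Galovia, not Belesta; it does not apply.
Duty = €548,026.29 × 14.5% = €79,463.81.
Line 3 (N-946, Meros, 2,619 units, €179,584.83):
Code N-946 is under a tariff-rate quota (threshold 1,667 units). In-quota: 1,667 units at 4%; over-quota: 952 units at 15.5%.
Pro-rata value split: in-quota = €179,584.83 × 1,667/2,619 = €114,306.19; over-quota = €179,584.83 − €114,306.19 = €65,278.64.
In-quota duty = €114,306.19 × 4% = €4,572.25. Over-quota duty = €65,278.64 × 15.5% = €10,118.19.
Line duty = €4,572.25 + €10,118.19 = €14,690.44.
Total = €45,423.82 + €79,463.81 + €14,690.44 = €139,578.07.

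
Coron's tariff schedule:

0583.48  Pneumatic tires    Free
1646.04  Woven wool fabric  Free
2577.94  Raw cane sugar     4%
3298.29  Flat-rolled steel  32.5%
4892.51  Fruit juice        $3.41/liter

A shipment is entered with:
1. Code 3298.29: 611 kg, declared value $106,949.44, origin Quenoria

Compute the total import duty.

$34,758.57

Line 1 (3298.29, Quenoria, 611 kg, $106,949.44):
Base rate for 3298.29 is 32.5%.
Duty = $106,949.44 × 32.5% = $34,758.57.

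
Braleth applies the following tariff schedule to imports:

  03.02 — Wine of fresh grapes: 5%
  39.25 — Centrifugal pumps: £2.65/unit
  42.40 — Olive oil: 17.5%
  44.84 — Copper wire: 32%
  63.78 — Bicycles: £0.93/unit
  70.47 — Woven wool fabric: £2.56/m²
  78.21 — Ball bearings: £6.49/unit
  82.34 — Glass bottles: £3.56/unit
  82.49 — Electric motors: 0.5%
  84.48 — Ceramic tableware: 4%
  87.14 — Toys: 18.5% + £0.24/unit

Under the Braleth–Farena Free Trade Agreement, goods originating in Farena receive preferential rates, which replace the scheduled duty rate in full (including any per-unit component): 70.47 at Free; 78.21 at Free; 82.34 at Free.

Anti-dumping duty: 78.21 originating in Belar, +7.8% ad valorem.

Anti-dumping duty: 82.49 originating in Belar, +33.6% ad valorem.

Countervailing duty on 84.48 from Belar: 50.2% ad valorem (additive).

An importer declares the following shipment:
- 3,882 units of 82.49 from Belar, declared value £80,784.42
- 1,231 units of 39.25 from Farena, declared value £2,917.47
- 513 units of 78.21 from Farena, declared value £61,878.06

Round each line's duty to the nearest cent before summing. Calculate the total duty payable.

Line 1 (82.49, Belar, 3,882 units, £80,784.42):
Base rate for 82.49 is 0.5%.
Additional duty on 82.49 from Belar: +33.6%. Applied ad valorem rate: 0.5% + 33.6% = 34.1%.
Duty = £80,784.42 × 34.1% = £27,547.49.
Line 2 (39.25, Farena, 1,231 units, £2,917.47):
Base rate for 39.25 is £2.65/unit.
Origin Farena is the FTA partner but 39.25 is not on the preference list; base rate stands.
Duty = 1,231 × £2.65 = £3,262.15.
Line 3 (78.21, Farena, 513 units, £61,878.06):
Base rate for 78.21 is £6.49/unit.
Origin Farena qualifies under the Braleth–Farena agreement and 78.21 is covered: preferential rate Free applies instead.
The additional-duty order on 78.21 targets Belar, not Farena; it does not apply.
Duty = £61,878.06 × 0% = £0.00.
Total = £27,547.49 + £3,262.15 + £0.00 = £30,809.64.

£30,809.64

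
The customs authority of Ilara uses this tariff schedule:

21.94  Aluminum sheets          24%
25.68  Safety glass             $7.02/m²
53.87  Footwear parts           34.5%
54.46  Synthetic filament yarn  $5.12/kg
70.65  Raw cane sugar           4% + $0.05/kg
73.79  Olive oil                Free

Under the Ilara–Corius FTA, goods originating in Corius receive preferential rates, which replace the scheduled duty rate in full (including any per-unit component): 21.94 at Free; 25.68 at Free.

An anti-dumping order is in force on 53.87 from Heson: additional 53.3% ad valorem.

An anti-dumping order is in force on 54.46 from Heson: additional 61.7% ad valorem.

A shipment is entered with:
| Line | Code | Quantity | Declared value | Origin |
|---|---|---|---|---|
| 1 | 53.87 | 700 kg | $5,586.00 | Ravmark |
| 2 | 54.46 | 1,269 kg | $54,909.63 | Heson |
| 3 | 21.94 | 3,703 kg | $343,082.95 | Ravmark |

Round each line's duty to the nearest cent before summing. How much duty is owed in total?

$124,643.60

Line 1 (53.87, Ravmark, 700 kg, $5,586.00):
Base rate for 53.87 is 34.5%.
The additional-duty order on 53.87 targets Heson, not Ravmark; it does not apply.
Duty = $5,586.00 × 34.5% = $1,927.17.
Line 2 (54.46, Heson, 1,269 kg, $54,909.63):
Base rate for 54.46 is $5.12/kg.
Additional duty on 54.46 from Heson: +61.7% ad valorem. Applied ad valorem rate = 61.7%.
Duty = $54,909.63 × 61.7% + 1,269 × $5.12 = $40,376.52.
Line 3 (21.94, Ravmark, 3,703 kg, $343,082.95):
Base rate for 21.94 is 24%.
21.94 has an FTA preferential rate, but origin Ravmark is not Corius; base rate stands.
Duty = $343,082.95 × 24% = $82,339.91.
Total = $1,927.17 + $40,376.52 + $82,339.91 = $124,643.60.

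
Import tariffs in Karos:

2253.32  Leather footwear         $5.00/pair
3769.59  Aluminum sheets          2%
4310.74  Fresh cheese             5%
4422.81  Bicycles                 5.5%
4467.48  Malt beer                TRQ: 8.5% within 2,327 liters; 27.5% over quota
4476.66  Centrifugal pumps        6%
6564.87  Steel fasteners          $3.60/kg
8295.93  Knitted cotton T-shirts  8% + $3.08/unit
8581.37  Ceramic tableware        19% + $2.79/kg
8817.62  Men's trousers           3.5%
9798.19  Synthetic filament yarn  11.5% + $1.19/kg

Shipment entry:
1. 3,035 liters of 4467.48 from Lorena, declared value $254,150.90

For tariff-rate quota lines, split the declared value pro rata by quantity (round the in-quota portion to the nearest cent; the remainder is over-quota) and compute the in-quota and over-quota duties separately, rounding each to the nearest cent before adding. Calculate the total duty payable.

Line 1 (4467.48, Lorena, 3,035 liters, $254,150.90):
Code 4467.48 is under a tariff-rate quota (threshold 2,327 liters). In-quota: 2,327 liters at 8.5%; over-quota: 708 liters at 27.5%.
Pro-rata value split: in-quota = $254,150.90 × 2,327/3,035 = $194,862.98; over-quota = $254,150.90 − $194,862.98 = $59,287.92.
In-quota duty = $194,862.98 × 8.5% = $16,563.35. Over-quota duty = $59,287.92 × 27.5% = $16,304.18.
Line duty = $16,563.35 + $16,304.18 = $32,867.53.

$32,867.53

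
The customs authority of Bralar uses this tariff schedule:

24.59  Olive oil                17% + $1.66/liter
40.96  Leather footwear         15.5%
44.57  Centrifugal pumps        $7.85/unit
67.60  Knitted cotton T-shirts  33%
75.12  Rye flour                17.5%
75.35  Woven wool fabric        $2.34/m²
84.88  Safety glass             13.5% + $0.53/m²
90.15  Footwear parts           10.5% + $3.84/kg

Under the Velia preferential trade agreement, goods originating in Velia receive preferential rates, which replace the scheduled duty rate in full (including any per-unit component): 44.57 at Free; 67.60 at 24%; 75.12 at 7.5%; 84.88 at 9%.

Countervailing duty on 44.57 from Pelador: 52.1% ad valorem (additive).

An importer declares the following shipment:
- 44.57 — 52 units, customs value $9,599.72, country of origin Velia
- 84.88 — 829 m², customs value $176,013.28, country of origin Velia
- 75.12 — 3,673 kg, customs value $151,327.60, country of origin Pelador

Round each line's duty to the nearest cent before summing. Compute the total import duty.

Line 1 (44.57, Velia, 52 units, $9,599.72):
Base rate for 44.57 is $7.85/unit.
Origin Velia qualifies under the Bralar–Velia agreement and 44.57 is covered: preferential rate Free applies instead.
The additional-duty order on 44.57 targets Pelador, not Velia; it does not apply.
Duty = $9,599.72 × 0% = $0.00.
Line 2 (84.88, Velia, 829 m², $176,013.28):
Base rate for 84.88 is 13.5% + $0.53/m².
Origin Velia qualifies under the Bralar–Velia agreement and 84.88 is covered: preferential rate 9% applies instead.
Duty = $176,013.28 × 9% = $15,841.20.
Line 3 (75.12, Pelador, 3,673 kg, $151,327.60):
Base rate for 75.12 is 17.5%.
75.12 has an FTA preferential rate, but origin Pelador is not Velia; base rate stands.
Duty = $151,327.60 × 17.5% = $26,482.33.
Total = $0.00 + $15,841.20 + $26,482.33 = $42,323.53.

$42,323.53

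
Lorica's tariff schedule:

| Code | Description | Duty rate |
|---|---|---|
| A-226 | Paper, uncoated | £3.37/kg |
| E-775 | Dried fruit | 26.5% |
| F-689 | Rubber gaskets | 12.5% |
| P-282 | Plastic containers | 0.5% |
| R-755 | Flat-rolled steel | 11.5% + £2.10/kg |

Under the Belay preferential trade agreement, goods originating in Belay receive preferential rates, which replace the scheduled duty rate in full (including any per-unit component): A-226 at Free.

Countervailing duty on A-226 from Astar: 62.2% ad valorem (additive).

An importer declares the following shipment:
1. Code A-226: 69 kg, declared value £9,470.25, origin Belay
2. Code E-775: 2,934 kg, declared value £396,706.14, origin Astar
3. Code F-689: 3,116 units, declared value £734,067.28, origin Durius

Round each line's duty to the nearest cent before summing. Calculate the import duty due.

Line 1 (A-226, Belay, 69 kg, £9,470.25):
Base rate for A-226 is £3.37/kg.
Origin Belay qualifies under the Lorica–Belay agreement and A-226 is covered: preferential rate Free applies instead.
The additional-duty order on A-226 targets Astar, not Belay; it does not apply.
Duty = £9,470.25 × 0% = £0.00.
Line 2 (E-775, Astar, 2,934 kg, £396,706.14):
Base rate for E-775 is 26.5%.
Duty = £396,706.14 × 26.5% = £105,127.13.
Line 3 (F-689, Durius, 3,116 units, £734,067.28):
Base rate for F-689 is 12.5%.
Duty = £734,067.28 × 12.5% = £91,758.41.
Total = £0.00 + £105,127.13 + £91,758.41 = £196,885.54.

£196,885.54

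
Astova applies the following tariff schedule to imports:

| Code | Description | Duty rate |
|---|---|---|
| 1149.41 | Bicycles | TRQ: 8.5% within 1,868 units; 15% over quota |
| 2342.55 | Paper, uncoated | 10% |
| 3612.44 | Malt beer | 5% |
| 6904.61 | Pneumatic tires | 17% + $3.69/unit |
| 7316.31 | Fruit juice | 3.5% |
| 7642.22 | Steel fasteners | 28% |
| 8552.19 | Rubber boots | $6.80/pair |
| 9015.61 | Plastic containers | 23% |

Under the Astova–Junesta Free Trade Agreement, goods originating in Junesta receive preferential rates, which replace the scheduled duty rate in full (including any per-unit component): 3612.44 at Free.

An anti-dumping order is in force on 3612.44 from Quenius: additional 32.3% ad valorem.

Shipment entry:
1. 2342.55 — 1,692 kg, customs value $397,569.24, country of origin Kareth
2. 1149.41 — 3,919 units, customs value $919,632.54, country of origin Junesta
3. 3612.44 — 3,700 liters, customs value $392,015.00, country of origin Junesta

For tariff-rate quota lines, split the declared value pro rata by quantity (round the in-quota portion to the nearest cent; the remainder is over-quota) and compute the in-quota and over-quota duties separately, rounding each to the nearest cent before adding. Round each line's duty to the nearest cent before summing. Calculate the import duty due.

$149,209.38

Line 1 (2342.55, Kareth, 1,692 kg, $397,569.24):
Base rate for 2342.55 is 10%.
Duty = $397,569.24 × 10% = $39,756.92.
Line 2 (1149.41, Junesta, 3,919 units, $919,632.54):
Code 1149.41 is under a tariff-rate quota (threshold 1,868 units). In-quota: 1,868 units at 8.5%; over-quota: 2,051 units at 15%.
Pro-rata value split: in-quota = $919,632.54 × 1,868/3,919 = $438,344.88; over-quota = $919,632.54 − $438,344.88 = $481,287.66.
In-quota duty = $438,344.88 × 8.5% = $37,259.31. Over-quota duty = $481,287.66 × 15% = $72,193.15.
Line duty = $37,259.31 + $72,193.15 = $109,452.46.
Line 3 (3612.44, Junesta, 3,700 liters, $392,015.00):
Base rate for 3612.44 is 5%.
Origin Junesta qualifies under the Astova–Junesta agreement and 3612.44 is covered: preferential rate Free applies instead.
The additional-duty order on 3612.44 targets Quenius, not Junesta; it does not apply.
Duty = $392,015.00 × 0% = $0.00.
Total = $39,756.92 + $109,452.46 + $0.00 = $149,209.38.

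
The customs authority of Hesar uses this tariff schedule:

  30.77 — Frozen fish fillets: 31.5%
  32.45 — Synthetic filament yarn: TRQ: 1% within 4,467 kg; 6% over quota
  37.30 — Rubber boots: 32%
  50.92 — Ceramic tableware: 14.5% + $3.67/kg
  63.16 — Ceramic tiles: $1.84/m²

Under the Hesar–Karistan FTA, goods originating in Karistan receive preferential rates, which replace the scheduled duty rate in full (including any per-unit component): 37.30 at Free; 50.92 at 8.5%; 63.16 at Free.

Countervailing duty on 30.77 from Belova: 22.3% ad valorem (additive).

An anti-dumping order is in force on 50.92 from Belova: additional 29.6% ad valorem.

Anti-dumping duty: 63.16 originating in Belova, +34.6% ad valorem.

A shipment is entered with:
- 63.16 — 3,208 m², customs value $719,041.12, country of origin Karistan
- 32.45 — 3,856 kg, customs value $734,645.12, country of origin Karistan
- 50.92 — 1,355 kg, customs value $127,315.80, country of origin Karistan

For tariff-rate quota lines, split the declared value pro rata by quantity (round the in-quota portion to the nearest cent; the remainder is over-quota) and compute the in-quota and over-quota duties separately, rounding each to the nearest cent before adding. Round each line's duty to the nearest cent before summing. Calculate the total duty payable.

$18,168.29

Line 1 (63.16, Karistan, 3,208 m², $719,041.12):
Base rate for 63.16 is $1.84/m².
Origin Karistan qualifies under the Hesar–Karistan agreement and 63.16 is covered: preferential rate Free applies instead.
The additional-duty order on 63.16 targets Belova, not Karistan; it does not apply.
Duty = $719,041.12 × 0% = $0.00.
Line 2 (32.45, Karistan, 3,856 kg, $734,645.12):
Code 32.45 is under a tariff-rate quota (threshold 4,467 kg). Quantity 3,856 kg is within the quota, so the in-quota rate 1% applies to the full value.
Duty = $734,645.12 × 1% = $7,346.45.
Line 3 (50.92, Karistan, 1,355 kg, $127,315.80):
Base rate for 50.92 is 14.5% + $3.67/kg.
Origin Karistan qualifies under the Hesar–Karistan agreement and 50.92 is covered: preferential rate 8.5% applies instead.
The additional-duty order on 50.92 targets Belova, not Karistan; it does not apply.
Duty = $127,315.80 × 8.5% = $10,821.84.
Total = $0.00 + $7,346.45 + $10,821.84 = $18,168.29.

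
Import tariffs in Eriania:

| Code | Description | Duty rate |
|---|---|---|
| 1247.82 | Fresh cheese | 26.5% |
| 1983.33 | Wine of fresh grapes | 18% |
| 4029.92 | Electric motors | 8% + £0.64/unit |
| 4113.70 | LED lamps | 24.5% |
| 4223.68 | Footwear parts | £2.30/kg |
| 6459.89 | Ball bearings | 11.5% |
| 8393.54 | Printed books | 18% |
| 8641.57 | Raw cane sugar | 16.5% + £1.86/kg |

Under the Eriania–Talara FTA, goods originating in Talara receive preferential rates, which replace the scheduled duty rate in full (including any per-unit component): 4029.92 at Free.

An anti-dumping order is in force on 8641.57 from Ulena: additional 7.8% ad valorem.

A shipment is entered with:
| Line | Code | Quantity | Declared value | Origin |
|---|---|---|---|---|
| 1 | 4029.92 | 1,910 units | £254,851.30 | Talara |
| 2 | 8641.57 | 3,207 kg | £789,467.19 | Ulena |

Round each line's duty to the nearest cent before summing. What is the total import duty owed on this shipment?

£197,805.55

Line 1 (4029.92, Talara, 1,910 units, £254,851.30):
Base rate for 4029.92 is 8% + £0.64/unit.
Origin Talara qualifies under the Eriania–Talara agreement and 4029.92 is covered: preferential rate Free applies instead.
Duty = £254,851.30 × 0% = £0.00.
Line 2 (8641.57, Ulena, 3,207 kg, £789,467.19):
Base rate for 8641.57 is 16.5% + £1.86/kg.
Additional duty on 8641.57 from Ulena: +7.8%. Applied ad valorem rate: 16.5% + 7.8% = 24.3%.
Duty = £789,467.19 × 24.3% + 3,207 × £1.86 = £197,805.55.
Total = £0.00 + £197,805.55 = £197,805.55.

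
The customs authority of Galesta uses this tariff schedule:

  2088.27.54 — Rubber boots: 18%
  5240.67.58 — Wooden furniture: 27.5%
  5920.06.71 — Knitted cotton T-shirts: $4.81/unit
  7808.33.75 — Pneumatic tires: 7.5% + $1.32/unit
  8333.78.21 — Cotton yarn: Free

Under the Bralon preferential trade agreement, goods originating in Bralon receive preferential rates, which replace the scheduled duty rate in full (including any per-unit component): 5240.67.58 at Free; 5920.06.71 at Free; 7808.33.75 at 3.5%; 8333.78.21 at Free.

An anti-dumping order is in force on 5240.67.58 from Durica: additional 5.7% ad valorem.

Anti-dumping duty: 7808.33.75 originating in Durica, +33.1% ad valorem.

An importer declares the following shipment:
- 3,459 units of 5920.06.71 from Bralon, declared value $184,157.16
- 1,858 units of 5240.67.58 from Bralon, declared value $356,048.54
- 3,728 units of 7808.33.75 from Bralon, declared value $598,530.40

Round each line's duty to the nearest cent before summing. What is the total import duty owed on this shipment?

Line 1 (5920.06.71, Bralon, 3,459 units, $184,157.16):
Base rate for 5920.06.71 is $4.81/unit.
Origin Bralon qualifies under the Galesta–Bralon agreement and 5920.06.71 is covered: preferential rate Free applies instead.
Duty = $184,157.16 × 0% = $0.00.
Line 2 (5240.67.58, Bralon, 1,858 units, $356,048.54):
Base rate for 5240.67.58 is 27.5%.
Origin Bralon qualifies under the Galesta–Bralon agreement and 5240.67.58 is covered: preferential rate Free applies instead.
The additional-duty order on 5240.67.58 targets Durica, not Bralon; it does not apply.
Duty = $356,048.54 × 0% = $0.00.
Line 3 (7808.33.75, Bralon, 3,728 units, $598,530.40):
Base rate for 7808.33.75 is 7.5% + $1.32/unit.
Origin Bralon qualifies under the Galesta–Bralon agreement and 7808.33.75 is covered: preferential rate 3.5% applies instead.
The additional-duty order on 7808.33.75 targets Durica, not Bralon; it does not apply.
Duty = $598,530.40 × 3.5% = $20,948.56.
Total = $0.00 + $0.00 + $20,948.56 = $20,948.56.

$20,948.56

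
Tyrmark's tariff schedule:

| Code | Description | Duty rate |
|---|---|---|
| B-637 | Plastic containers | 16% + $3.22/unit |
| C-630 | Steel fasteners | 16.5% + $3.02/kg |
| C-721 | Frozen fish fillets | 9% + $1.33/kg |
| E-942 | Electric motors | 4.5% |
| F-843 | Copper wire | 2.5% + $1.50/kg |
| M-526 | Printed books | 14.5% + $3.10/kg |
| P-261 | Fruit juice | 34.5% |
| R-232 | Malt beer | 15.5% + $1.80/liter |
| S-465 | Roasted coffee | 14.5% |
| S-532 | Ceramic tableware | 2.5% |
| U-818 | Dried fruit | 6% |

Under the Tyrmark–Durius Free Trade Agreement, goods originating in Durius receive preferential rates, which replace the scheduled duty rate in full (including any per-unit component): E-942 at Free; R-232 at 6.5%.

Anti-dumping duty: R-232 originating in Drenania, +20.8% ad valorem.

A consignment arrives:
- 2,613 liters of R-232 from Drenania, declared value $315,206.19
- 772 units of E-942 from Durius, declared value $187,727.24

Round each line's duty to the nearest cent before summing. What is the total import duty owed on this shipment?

$119,123.25

Line 1 (R-232, Drenania, 2,613 liters, $315,206.19):
Base rate for R-232 is 15.5% + $1.80/liter.
R-232 has an FTA preferential rate, but origin Drenania is not Durius; base rate stands.
Additional duty on R-232 from Drenania: +20.8%. Applied ad valorem rate: 15.5% + 20.8% = 36.3%.
Duty = $315,206.19 × 36.3% + 2,613 × $1.80 = $119,123.25.
Line 2 (E-942, Durius, 772 units, $187,727.24):
Base rate for E-942 is 4.5%.
Origin Durius qualifies under the Tyrmark–Durius agreement and E-942 is covered: preferential rate Free applies instead.
Duty = $187,727.24 × 0% = $0.00.
Total = $119,123.25 + $0.00 = $119,123.25.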